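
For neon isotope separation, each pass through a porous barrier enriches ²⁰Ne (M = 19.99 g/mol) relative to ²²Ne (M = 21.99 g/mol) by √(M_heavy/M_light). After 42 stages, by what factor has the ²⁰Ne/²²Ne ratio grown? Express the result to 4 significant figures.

7.407

Each stage multiplies the ratio by α = √(21.99/19.99), so after 42 stages the overall factor is α^42 = (21.99/19.99)^(42/2).
= 1.10005^21 = 7.407.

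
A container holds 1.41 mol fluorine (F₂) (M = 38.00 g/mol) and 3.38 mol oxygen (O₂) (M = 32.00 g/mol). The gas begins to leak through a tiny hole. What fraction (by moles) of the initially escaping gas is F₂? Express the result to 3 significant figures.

Each component's effusion rate ∝ (its partial pressure)·(1/√M) ∝ n_i/√M_i.
Mole fraction of F₂ in the effusate = (n_F₂/√M_F₂) / (n_F₂/√M_F₂ + n_O₂/√M_O₂)
= (1.41/√38.00) / (1.41/√38.00 + 3.38/√32.00) = 0.2287/(0.2287 + 0.5975) = 0.277.

0.277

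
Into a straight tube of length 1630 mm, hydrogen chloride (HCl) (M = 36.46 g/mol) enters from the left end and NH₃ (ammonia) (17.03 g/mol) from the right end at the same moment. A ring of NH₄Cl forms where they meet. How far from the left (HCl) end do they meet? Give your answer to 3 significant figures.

Graham's law gives d_HCl/d_NH₃ = rate_HCl/rate_NH₃ = √(M_NH₃/M_HCl) = √(17.03/36.46) = 0.6834.
With d_HCl + d_NH₃ = 1630 mm, d_NH₃ = 1630/(1 + 0.6834) = 968.3 mm.
d_HCl = 1630 − 968.3 = 662 mm.

662 mm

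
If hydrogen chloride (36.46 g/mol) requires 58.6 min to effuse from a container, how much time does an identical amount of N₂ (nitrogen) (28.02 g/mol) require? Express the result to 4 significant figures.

Using Graham's law: t_N₂/t_HCl = √(M_N₂/M_HCl) = √(28.02/36.46) = √0.7685 = 0.8766.
So the time for N₂ is 58.6 × 0.8766 = 51.37 min.

51.37 min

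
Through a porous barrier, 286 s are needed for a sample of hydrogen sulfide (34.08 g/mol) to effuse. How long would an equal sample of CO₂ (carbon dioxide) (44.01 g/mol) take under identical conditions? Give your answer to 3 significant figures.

By Graham's law, t_CO₂/t_H₂S = √(M_CO₂/M_H₂S) = √(44.01/34.08) = √1.291 = 1.136.
So the time for CO₂ is 286 × 1.136 = 325 s.

325 s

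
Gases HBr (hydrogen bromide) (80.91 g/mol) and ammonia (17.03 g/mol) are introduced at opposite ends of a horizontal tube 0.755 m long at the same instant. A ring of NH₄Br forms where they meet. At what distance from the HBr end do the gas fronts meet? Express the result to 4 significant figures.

The fronts meet when d_HBr + d_NH₃ = L with d_HBr/d_NH₃ = √(M_NH₃/M_HBr) (Graham's law). Here √(M_NH₃/M_HBr) = √(17.03/80.91) = 0.4588.
With d_HBr + d_NH₃ = 0.755 m, d_NH₃ = 0.755/(1 + 0.4588) = 0.5176 m.
d_HBr = 0.755 − 0.5176 = 0.2374 m.

0.2374 m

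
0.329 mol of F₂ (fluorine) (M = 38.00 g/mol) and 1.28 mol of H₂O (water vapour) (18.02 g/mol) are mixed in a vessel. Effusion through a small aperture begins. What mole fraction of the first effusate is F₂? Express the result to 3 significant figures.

The effusion rate of species i is ∝ p_i/√M_i ∝ n_i/√M_i.
So x_F₂ in the escaping gas = (n_F₂/√M_F₂) / Σ(n_i/√M_i)
= (0.329/√38.00) / (0.329/√38.00 + 1.28/√18.02) = 0.05337/(0.05337 + 0.3015) = 0.150.

0.150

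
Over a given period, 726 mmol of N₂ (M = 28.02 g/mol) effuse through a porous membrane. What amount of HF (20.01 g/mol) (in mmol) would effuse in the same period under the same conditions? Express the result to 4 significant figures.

Graham's law gives rate_HF/rate_N₂ = √(M_N₂/M_HF) = √(28.02/20.01) = √1.400 = 1.183.
So the amount for HF is 726 × 1.183 = 859.1 mmol.

859.1 mmol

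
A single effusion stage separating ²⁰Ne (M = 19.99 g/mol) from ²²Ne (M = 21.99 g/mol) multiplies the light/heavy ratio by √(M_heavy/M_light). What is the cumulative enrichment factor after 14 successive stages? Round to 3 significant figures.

The single-stage factor is √(M_heavy/M_light), so 14 stages give [√(21.99/19.99)]^14 = (21.99/19.99)^(14/2).
= 1.10005^7 = 1.95.

1.95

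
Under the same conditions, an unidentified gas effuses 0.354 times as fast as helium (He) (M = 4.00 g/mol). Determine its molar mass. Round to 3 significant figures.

31.9 g/mol

Using Graham's law: rate_X/rate_He = √(M_He/M_X).
0.354 = √(4.00/M_X)
M_X = 4.00 / 0.354² = 4.00 / 0.1253 = 31.9 g/mol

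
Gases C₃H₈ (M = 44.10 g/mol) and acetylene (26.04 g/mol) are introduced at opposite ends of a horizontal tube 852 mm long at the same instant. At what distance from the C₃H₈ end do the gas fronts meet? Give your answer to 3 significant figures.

370 mm

The fronts meet when d_C₃H₈ + d_C₂H₂ = L with d_C₃H₈/d_C₂H₂ = √(M_C₂H₂/M_C₃H₈) (Graham's law). Here √(M_C₂H₂/M_C₃H₈) = √(26.04/44.10) = 0.7684.
With d_C₃H₈ + d_C₂H₂ = 852 mm, d_C₂H₂ = 852/(1 + 0.7684) = 481.8 mm.
d_C₃H₈ = 852 − 481.8 = 370 mm.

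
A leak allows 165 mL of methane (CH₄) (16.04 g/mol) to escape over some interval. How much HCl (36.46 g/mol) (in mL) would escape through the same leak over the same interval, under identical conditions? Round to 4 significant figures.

Graham's law gives rate_HCl/rate_CH₄ = √(M_CH₄/M_HCl) = √(16.04/36.46) = √0.4399 = 0.6633.
So the volume for HCl is 165 × 0.6633 = 109.4 mL.

109.4 mL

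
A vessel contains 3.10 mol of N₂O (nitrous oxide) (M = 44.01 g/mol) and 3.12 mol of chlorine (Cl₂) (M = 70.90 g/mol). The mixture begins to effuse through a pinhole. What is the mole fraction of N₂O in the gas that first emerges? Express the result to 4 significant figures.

Effusion rate of each component ∝ n_i/√M_i (partial pressure × 1/√M).
Mole fraction of N₂O in the effusate = (n_N₂O/√M_N₂O) / (n_N₂O/√M_N₂O + n_Cl₂/√M_Cl₂)
= (3.10/√44.01) / (3.10/√44.01 + 3.12/√70.90) = 0.4673/(0.4673 + 0.3705) = 0.5577.

0.5577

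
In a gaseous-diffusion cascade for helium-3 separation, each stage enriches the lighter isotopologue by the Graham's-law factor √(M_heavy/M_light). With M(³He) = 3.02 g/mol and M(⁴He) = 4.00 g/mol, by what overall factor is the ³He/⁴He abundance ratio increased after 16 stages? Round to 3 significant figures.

Overall factor = α^16 with α = √(4.00/3.02), i.e. (4.00/3.02)^(16/2).
= 1.32450^8 = 9.47.

9.47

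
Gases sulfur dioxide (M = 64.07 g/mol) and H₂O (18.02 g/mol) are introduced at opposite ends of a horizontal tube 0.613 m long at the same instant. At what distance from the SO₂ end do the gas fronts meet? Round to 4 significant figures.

The fronts meet when d_SO₂ + d_H₂O = L with d_SO₂/d_H₂O = √(M_H₂O/M_SO₂) (Graham's law). Here √(M_H₂O/M_SO₂) = √(18.02/64.07) = 0.5303.
With d_SO₂ + d_H₂O = 0.613 m, d_H₂O = 0.613/(1 + 0.5303) = 0.4006 m.
d_SO₂ = 0.613 − 0.4006 = 0.2124 m.

0.2124 m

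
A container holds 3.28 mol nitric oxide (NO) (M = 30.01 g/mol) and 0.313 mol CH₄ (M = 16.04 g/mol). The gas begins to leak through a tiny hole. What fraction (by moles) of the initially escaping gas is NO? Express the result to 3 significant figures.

The effusion rate of species i is ∝ p_i/√M_i ∝ n_i/√M_i.
Mole fraction of NO in the effusate = (n_NO/√M_NO) / (n_NO/√M_NO + n_CH₄/√M_CH₄)
= (3.28/√30.01) / (3.28/√30.01 + 0.313/√16.04) = 0.5987/(0.5987 + 0.07815) = 0.885.

0.885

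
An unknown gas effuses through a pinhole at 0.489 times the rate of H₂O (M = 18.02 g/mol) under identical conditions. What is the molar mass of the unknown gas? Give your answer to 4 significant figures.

Since effusion rate ∝ 1/√M, rate_X/rate_H₂O = √(M_H₂O/M_X).
0.489 = √(18.02/M_X)
M_X = 18.02 / 0.489² = 18.02 / 0.2391 = 75.36 g/mol

75.36 g/mol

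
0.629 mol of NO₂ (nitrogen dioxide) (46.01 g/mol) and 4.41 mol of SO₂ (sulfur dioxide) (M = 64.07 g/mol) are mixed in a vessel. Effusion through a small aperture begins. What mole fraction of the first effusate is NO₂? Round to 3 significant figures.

Rate_i ∝ x_i/√M_i (Graham's law weighted by mole fraction), so the effusate composition follows n_i/√M_i.
Mole fraction of NO₂ in the effusate = (n_NO₂/√M_NO₂) / (n_NO₂/√M_NO₂ + n_SO₂/√M_SO₂)
= (0.629/√46.01) / (0.629/√46.01 + 4.41/√64.07) = 0.09273/(0.09273 + 0.5509) = 0.144.

0.144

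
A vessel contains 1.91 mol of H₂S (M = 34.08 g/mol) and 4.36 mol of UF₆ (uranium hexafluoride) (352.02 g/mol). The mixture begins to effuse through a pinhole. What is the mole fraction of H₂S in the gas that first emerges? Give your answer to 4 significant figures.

0.5847

Each component's effusion rate ∝ (its partial pressure)·(1/√M) ∝ n_i/√M_i.
So x_H₂S in the escaping gas = (n_H₂S/√M_H₂S) / Σ(n_i/√M_i)
= (1.91/√34.08) / (1.91/√34.08 + 4.36/√352.02) = 0.3272/(0.3272 + 0.2324) = 0.5847.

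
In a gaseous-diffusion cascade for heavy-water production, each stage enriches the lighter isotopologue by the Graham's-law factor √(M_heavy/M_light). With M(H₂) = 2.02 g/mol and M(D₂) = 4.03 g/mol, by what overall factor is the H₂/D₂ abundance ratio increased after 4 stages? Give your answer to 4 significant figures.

3.980

Overall factor = α^4 with α = √(4.03/2.02), i.e. (4.03/2.02)^(4/2).
= 1.99505^2 = 3.980.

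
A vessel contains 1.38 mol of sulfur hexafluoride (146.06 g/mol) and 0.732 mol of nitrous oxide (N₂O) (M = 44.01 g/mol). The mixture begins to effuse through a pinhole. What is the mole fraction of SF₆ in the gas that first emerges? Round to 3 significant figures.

0.509

Each component's effusion rate ∝ (its partial pressure)·(1/√M) ∝ n_i/√M_i.
So x_SF₆ in the escaping gas = (n_SF₆/√M_SF₆) / Σ(n_i/√M_i)
= (1.38/√146.06) / (1.38/√146.06 + 0.732/√44.01) = 0.1142/(0.1142 + 0.1103) = 0.509.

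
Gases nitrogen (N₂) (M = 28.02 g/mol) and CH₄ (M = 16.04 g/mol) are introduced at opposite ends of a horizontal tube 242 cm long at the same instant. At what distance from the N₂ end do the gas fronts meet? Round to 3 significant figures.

The fronts meet when d_N₂ + d_CH₄ = L with d_N₂/d_CH₄ = √(M_CH₄/M_N₂) (Graham's law). Here √(M_CH₄/M_N₂) = √(16.04/28.02) = 0.7566.
With d_N₂ + d_CH₄ = 242 cm, d_CH₄ = 242/(1 + 0.7566) = 137.8 cm.
d_N₂ = 242 − 137.8 = 104 cm.

104 cm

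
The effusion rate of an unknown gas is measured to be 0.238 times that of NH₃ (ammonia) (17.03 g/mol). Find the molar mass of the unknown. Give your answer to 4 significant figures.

300.6 g/mol

Since effusion rate ∝ 1/√M, rate_X/rate_NH₃ = √(M_NH₃/M_X).
0.238 = √(17.03/M_X)
M_X = 17.03 / 0.238² = 17.03 / 0.05664 = 300.6 g/mol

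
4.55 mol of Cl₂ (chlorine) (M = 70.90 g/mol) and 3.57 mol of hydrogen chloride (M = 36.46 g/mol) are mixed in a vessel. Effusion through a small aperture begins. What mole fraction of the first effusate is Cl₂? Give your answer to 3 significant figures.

The effusion rate of species i is ∝ p_i/√M_i ∝ n_i/√M_i.
Mole fraction of Cl₂ in the effusate = (n_Cl₂/√M_Cl₂) / (n_Cl₂/√M_Cl₂ + n_HCl/√M_HCl)
= (4.55/√70.90) / (4.55/√70.90 + 3.57/√36.46) = 0.5404/(0.5404 + 0.5912) = 0.478.

0.478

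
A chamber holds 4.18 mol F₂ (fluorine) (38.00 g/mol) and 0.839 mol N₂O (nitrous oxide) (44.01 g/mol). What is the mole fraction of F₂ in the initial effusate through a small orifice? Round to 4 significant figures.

0.8428

The effusion rate of species i is ∝ p_i/√M_i ∝ n_i/√M_i.
So x_F₂ in the escaping gas = (n_F₂/√M_F₂) / Σ(n_i/√M_i)
= (4.18/√38.00) / (4.18/√38.00 + 0.839/√44.01) = 0.6781/(0.6781 + 0.1265) = 0.8428.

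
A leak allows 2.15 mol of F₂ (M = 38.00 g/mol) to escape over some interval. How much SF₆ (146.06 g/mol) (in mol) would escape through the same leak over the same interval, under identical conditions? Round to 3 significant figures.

1.10 mol

Graham's law gives rate_SF₆/rate_F₂ = √(M_F₂/M_SF₆) = √(38.00/146.06) = √0.2602 = 0.5101.
So the amount for SF₆ is 2.15 × 0.5101 = 1.10 mol.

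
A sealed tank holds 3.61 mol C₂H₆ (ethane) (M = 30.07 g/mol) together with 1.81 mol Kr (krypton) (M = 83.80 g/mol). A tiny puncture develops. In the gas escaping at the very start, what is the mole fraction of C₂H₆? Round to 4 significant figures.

0.7690

The effusion rate of species i is ∝ p_i/√M_i ∝ n_i/√M_i.
x_C₂H₆(eff) = (n_C₂H₆/√M_C₂H₆) / (n_C₂H₆/√M_C₂H₆ + n_Kr/√M_Kr)
= (3.61/√30.07) / (3.61/√30.07 + 1.81/√83.80) = 0.6583/(0.6583 + 0.1977) = 0.7690.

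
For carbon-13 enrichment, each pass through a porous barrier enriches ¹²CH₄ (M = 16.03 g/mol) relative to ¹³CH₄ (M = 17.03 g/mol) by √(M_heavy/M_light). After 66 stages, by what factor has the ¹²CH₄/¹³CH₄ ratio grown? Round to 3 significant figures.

7.37

Overall factor = α^66 with α = √(17.03/16.03), i.e. (17.03/16.03)^(66/2).
= 1.06238^33 = 7.37.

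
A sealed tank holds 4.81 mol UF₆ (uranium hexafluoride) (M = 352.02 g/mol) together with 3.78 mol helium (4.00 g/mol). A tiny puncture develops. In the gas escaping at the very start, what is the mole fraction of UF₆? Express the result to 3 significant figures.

0.119

The effusion rate of species i is ∝ p_i/√M_i ∝ n_i/√M_i.
Mole fraction of UF₆ in the effusate = (n_UF₆/√M_UF₆) / (n_UF₆/√M_UF₆ + n_He/√M_He)
= (4.81/√352.02) / (4.81/√352.02 + 3.78/√4.00) = 0.2564/(0.2564 + 1.890) = 0.119.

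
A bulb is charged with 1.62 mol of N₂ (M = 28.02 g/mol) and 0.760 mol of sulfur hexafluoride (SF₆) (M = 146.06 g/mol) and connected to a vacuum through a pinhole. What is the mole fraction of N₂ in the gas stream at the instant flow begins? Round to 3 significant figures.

0.830

Rate_i ∝ x_i/√M_i (Graham's law weighted by mole fraction), so the effusate composition follows n_i/√M_i.
Mole fraction of N₂ in the effusate = (n_N₂/√M_N₂) / (n_N₂/√M_N₂ + n_SF₆/√M_SF₆)
= (1.62/√28.02) / (1.62/√28.02 + 0.760/√146.06) = 0.3060/(0.3060 + 0.06289) = 0.830.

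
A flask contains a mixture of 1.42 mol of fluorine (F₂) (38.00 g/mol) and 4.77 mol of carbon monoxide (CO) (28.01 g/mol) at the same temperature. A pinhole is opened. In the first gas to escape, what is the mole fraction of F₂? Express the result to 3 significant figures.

0.204

The effusion rate of species i is ∝ p_i/√M_i ∝ n_i/√M_i.
x_F₂(eff) = (n_F₂/√M_F₂) / (n_F₂/√M_F₂ + n_CO/√M_CO)
= (1.42/√38.00) / (1.42/√38.00 + 4.77/√28.01) = 0.2304/(0.2304 + 0.9013) = 0.204.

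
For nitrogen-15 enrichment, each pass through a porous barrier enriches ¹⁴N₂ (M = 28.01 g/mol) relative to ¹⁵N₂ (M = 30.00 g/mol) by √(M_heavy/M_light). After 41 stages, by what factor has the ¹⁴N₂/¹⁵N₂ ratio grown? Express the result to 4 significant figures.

The single-stage factor is √(M_heavy/M_light), so 41 stages give [√(30.00/28.01)]^41 = (30.00/28.01)^(41/2).
= 1.07105^(41/2) = 4.084.

4.084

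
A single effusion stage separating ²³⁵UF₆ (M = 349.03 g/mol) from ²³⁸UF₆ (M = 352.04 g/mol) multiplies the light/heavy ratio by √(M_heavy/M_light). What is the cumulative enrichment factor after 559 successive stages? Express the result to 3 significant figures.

11.0

After 559 stages the ratio has grown by (√(352.04/349.03))^559 = (352.04/349.03)^(559/2).
= 1.00862^(559/2) = 11.0.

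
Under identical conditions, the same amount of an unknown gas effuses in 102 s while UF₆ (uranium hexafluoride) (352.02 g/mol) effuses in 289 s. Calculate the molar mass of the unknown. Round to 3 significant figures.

Since effusion rate ∝ 1/√M, t_X/t_UF₆ = √(M_X/M_UF₆).
102/289 = 0.3529 = √(M_X/352.02)
M_X = 352.02 × 0.3529² = 352.02 × 0.1246 = 43.9 g/mol

43.9 g/mol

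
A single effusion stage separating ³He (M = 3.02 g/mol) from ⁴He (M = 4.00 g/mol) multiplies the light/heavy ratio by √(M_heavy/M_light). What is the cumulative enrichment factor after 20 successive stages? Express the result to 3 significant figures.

16.6

The single-stage factor is √(M_heavy/M_light), so 20 stages give [√(4.00/3.02)]^20 = (4.00/3.02)^(20/2).
= 1.32450^10 = 16.6.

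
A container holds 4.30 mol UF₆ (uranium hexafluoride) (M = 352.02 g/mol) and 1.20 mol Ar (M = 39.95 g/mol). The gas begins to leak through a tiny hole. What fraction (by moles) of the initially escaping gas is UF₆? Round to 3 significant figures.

0.547

Rate_i ∝ x_i/√M_i (Graham's law weighted by mole fraction), so the effusate composition follows n_i/√M_i.
Mole fraction of UF₆ in the effusate = (n_UF₆/√M_UF₆) / (n_UF₆/√M_UF₆ + n_Ar/√M_Ar)
= (4.30/√352.02) / (4.30/√352.02 + 1.20/√39.95) = 0.2292/(0.2292 + 0.1899) = 0.547.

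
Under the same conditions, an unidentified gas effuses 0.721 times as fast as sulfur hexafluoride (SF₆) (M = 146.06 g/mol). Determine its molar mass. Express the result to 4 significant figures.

From Graham's law, rate_X/rate_SF₆ = √(M_SF₆/M_X).
0.721 = √(146.06/M_X)
M_X = 146.06 / 0.721² = 146.06 / 0.5198 = 281.0 g/mol

281.0 g/mol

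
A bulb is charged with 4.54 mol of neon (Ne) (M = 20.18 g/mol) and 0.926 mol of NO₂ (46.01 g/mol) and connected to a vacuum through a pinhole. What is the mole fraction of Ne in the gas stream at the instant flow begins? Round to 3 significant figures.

0.881

Rate_i ∝ x_i/√M_i (Graham's law weighted by mole fraction), so the effusate composition follows n_i/√M_i.
x_Ne(eff) = (n_Ne/√M_Ne) / (n_Ne/√M_Ne + n_NO₂/√M_NO₂)
= (4.54/√20.18) / (4.54/√20.18 + 0.926/√46.01) = 1.011/(1.011 + 0.1365) = 0.881.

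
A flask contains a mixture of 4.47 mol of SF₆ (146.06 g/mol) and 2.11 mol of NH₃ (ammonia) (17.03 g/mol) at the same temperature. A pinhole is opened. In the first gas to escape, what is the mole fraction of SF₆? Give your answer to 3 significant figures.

0.420

Effusion rate of each component ∝ n_i/√M_i (partial pressure × 1/√M).
x_SF₆(eff) = (n_SF₆/√M_SF₆) / (n_SF₆/√M_SF₆ + n_NH₃/√M_NH₃)
= (4.47/√146.06) / (4.47/√146.06 + 2.11/√17.03) = 0.3699/(0.3699 + 0.5113) = 0.420.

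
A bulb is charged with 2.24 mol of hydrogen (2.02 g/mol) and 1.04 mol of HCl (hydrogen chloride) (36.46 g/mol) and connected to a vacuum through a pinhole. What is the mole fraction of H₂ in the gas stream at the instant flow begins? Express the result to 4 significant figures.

0.9015

Each component's effusion rate ∝ (its partial pressure)·(1/√M) ∝ n_i/√M_i.
Mole fraction of H₂ in the effusate = (n_H₂/√M_H₂) / (n_H₂/√M_H₂ + n_HCl/√M_HCl)
= (2.24/√2.02) / (2.24/√2.02 + 1.04/√36.46) = 1.576/(1.576 + 0.1722) = 0.9015.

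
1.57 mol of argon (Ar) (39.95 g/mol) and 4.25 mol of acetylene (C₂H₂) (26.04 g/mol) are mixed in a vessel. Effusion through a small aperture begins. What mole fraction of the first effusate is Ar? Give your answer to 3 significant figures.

Effusion rate of each component ∝ n_i/√M_i (partial pressure × 1/√M).
Mole fraction of Ar in the effusate = (n_Ar/√M_Ar) / (n_Ar/√M_Ar + n_C₂H₂/√M_C₂H₂)
= (1.57/√39.95) / (1.57/√39.95 + 4.25/√26.04) = 0.2484/(0.2484 + 0.8329) = 0.230.

0.230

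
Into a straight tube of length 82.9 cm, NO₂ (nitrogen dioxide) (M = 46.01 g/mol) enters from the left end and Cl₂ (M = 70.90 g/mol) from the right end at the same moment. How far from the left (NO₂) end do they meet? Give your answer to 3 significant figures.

In equal time, each gas travels a distance ∝ its rate ∝ 1/√M, so d_NO₂/d_Cl₂ = √(M_Cl₂/M_NO₂) = √(70.90/46.01) = 1.241.
With d_NO₂ + d_Cl₂ = 82.9 cm, d_Cl₂ = 82.9/(1 + 1.241) = 36.99 cm.
d_NO₂ = 82.9 − 36.99 = 45.9 cm.

45.9 cm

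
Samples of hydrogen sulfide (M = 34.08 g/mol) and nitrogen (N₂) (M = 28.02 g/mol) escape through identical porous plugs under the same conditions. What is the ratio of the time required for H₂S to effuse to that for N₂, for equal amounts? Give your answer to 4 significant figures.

Using Graham's law: t_H₂S/t_N₂ = √(M_H₂S/M_N₂) = √(34.08/28.02) = √1.216 = 1.103.

1.103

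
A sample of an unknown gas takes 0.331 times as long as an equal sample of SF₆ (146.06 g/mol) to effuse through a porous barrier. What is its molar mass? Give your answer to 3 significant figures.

By Graham's law, t_X/t_SF₆ = √(M_X/M_SF₆).
0.331 = √(M_X/146.06)
M_X = 146.06 × 0.331² = 146.06 × 0.1096 = 16.0 g/mol

16.0 g/mol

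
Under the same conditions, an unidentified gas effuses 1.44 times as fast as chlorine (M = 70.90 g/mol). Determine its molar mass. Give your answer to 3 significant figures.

Since effusion rate ∝ 1/√M, rate_X/rate_Cl₂ = √(M_Cl₂/M_X).
1.44 = √(70.90/M_X)
M_X = 70.90 / 1.44² = 70.90 / 2.074 = 34.2 g/mol

34.2 g/mol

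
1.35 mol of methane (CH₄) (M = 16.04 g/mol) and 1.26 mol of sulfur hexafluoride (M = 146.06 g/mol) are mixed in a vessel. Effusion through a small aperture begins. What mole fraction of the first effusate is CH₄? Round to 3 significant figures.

0.764

Each component's effusion rate ∝ (its partial pressure)·(1/√M) ∝ n_i/√M_i.
So x_CH₄ in the escaping gas = (n_CH₄/√M_CH₄) / Σ(n_i/√M_i)
= (1.35/√16.04) / (1.35/√16.04 + 1.26/√146.06) = 0.3371/(0.3371 + 0.1043) = 0.764.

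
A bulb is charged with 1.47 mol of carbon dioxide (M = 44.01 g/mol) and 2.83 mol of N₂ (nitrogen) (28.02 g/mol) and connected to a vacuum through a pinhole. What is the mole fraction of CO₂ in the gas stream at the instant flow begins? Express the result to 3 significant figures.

Rate_i ∝ x_i/√M_i (Graham's law weighted by mole fraction), so the effusate composition follows n_i/√M_i.
x_CO₂(eff) = (n_CO₂/√M_CO₂) / (n_CO₂/√M_CO₂ + n_N₂/√M_N₂)
= (1.47/√44.01) / (1.47/√44.01 + 2.83/√28.02) = 0.2216/(0.2216 + 0.5346) = 0.293.

0.293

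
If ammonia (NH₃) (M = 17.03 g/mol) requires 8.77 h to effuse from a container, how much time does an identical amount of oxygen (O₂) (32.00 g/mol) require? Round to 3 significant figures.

12.0 h

From Graham's law, t_O₂/t_NH₃ = √(M_O₂/M_NH₃) = √(32.00/17.03) = √1.879 = 1.371.
So the time for O₂ is 8.77 × 1.371 = 12.0 h.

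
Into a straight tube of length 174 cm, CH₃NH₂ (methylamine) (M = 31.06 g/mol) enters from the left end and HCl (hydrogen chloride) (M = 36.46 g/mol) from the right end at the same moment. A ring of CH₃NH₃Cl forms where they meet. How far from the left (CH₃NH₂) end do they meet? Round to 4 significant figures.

In equal time, each gas travels a distance ∝ its rate ∝ 1/√M, so d_CH₃NH₂/d_HCl = √(M_HCl/M_CH₃NH₂) = √(36.46/31.06) = 1.083.
With d_CH₃NH₂ + d_HCl = 174 cm, d_HCl = 174/(1 + 1.083) = 83.52 cm.
d_CH₃NH₂ = 174 − 83.52 = 90.48 cm.

90.48 cm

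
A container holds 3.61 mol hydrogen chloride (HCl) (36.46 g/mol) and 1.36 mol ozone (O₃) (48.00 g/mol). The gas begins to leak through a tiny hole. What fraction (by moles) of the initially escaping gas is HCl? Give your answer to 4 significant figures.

Rate_i ∝ x_i/√M_i (Graham's law weighted by mole fraction), so the effusate composition follows n_i/√M_i.
x_HCl(eff) = (n_HCl/√M_HCl) / (n_HCl/√M_HCl + n_O₃/√M_O₃)
= (3.61/√36.46) / (3.61/√36.46 + 1.36/√48.00) = 0.5979/(0.5979 + 0.1963) = 0.7528.

0.7528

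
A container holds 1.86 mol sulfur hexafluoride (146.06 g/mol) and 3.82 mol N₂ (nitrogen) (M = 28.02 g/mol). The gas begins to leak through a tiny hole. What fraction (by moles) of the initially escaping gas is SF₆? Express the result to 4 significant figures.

Each component's effusion rate ∝ (its partial pressure)·(1/√M) ∝ n_i/√M_i.
x_SF₆(eff) = (n_SF₆/√M_SF₆) / (n_SF₆/√M_SF₆ + n_N₂/√M_N₂)
= (1.86/√146.06) / (1.86/√146.06 + 3.82/√28.02) = 0.1539/(0.1539 + 0.7217) = 0.1758.

0.1758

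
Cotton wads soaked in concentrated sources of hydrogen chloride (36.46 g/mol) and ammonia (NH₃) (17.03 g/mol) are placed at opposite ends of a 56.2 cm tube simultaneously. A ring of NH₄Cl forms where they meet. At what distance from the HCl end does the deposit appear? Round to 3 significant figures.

The fronts meet when d_HCl + d_NH₃ = L with d_HCl/d_NH₃ = √(M_NH₃/M_HCl) (Graham's law). Here √(M_NH₃/M_HCl) = √(17.03/36.46) = 0.6834.
With d_HCl + d_NH₃ = 56.2 cm, d_NH₃ = 56.2/(1 + 0.6834) = 33.38 cm.
d_HCl = 56.2 − 33.38 = 22.8 cm.

22.8 cm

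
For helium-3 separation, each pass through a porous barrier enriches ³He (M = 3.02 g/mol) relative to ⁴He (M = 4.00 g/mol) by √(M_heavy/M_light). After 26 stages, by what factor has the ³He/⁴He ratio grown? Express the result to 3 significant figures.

38.6

After 26 stages the ratio has grown by (√(4.00/3.02))^26 = (4.00/3.02)^(26/2).
= 1.32450^13 = 38.6.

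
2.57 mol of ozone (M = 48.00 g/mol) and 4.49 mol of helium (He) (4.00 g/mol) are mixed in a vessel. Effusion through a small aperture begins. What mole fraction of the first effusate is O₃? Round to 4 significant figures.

0.1418

The effusion rate of species i is ∝ p_i/√M_i ∝ n_i/√M_i.
x_O₃(eff) = (n_O₃/√M_O₃) / (n_O₃/√M_O₃ + n_He/√M_He)
= (2.57/√48.00) / (2.57/√48.00 + 4.49/√4.00) = 0.3709/(0.3709 + 2.245) = 0.1418.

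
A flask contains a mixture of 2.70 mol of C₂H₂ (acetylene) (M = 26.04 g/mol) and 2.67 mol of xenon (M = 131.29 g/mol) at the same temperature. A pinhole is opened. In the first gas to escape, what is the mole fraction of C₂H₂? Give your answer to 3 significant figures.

0.694

Effusion rate of each component ∝ n_i/√M_i (partial pressure × 1/√M).
x_C₂H₂(eff) = (n_C₂H₂/√M_C₂H₂) / (n_C₂H₂/√M_C₂H₂ + n_Xe/√M_Xe)
= (2.70/√26.04) / (2.70/√26.04 + 2.67/√131.29) = 0.5291/(0.5291 + 0.2330) = 0.694.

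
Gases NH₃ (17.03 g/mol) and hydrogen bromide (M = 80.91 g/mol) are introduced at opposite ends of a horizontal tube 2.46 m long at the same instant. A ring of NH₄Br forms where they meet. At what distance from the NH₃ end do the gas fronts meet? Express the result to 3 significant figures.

1.69 m

The fronts meet when d_NH₃ + d_HBr = L with d_NH₃/d_HBr = √(M_HBr/M_NH₃) (Graham's law). Here √(M_HBr/M_NH₃) = √(80.91/17.03) = 2.180.
With d_NH₃ + d_HBr = 2.46 m, d_HBr = 2.46/(1 + 2.180) = 0.7737 m.
d_NH₃ = 2.46 − 0.7737 = 1.69 m.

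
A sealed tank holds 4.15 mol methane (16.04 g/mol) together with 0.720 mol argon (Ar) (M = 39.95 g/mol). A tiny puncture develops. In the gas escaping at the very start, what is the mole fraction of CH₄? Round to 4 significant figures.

The effusion rate of species i is ∝ p_i/√M_i ∝ n_i/√M_i.
x_CH₄(eff) = (n_CH₄/√M_CH₄) / (n_CH₄/√M_CH₄ + n_Ar/√M_Ar)
= (4.15/√16.04) / (4.15/√16.04 + 0.720/√39.95) = 1.036/(1.036 + 0.1139) = 0.9010.

0.9010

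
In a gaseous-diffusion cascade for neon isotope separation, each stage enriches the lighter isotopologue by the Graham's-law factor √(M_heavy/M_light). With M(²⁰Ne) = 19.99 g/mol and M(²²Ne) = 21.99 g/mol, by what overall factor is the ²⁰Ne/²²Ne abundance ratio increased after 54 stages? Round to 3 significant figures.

After 54 stages the ratio has grown by (√(21.99/19.99))^54 = (21.99/19.99)^(54/2).
= 1.10005^27 = 13.1.

13.1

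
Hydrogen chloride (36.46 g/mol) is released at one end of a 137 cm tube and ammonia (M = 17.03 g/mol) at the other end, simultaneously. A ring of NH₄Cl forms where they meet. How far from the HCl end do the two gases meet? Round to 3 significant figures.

The fronts meet when d_HCl + d_NH₃ = L with d_HCl/d_NH₃ = √(M_NH₃/M_HCl) (Graham's law). Here √(M_NH₃/M_HCl) = √(17.03/36.46) = 0.6834.
With d_HCl + d_NH₃ = 137 cm, d_NH₃ = 137/(1 + 0.6834) = 81.38 cm.
d_HCl = 137 − 81.38 = 55.6 cm.

55.6 cm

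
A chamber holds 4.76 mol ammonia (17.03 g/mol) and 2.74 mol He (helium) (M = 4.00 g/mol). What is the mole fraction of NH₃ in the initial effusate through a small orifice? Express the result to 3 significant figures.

Each component's effusion rate ∝ (its partial pressure)·(1/√M) ∝ n_i/√M_i.
Mole fraction of NH₃ in the effusate = (n_NH₃/√M_NH₃) / (n_NH₃/√M_NH₃ + n_He/√M_He)
= (4.76/√17.03) / (4.76/√17.03 + 2.74/√4.00) = 1.153/(1.153 + 1.370) = 0.457.

0.457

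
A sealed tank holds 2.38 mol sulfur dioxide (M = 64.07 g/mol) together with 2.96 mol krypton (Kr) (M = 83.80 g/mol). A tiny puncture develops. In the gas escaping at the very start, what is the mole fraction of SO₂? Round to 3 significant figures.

Each component's effusion rate ∝ (its partial pressure)·(1/√M) ∝ n_i/√M_i.
x_SO₂(eff) = (n_SO₂/√M_SO₂) / (n_SO₂/√M_SO₂ + n_Kr/√M_Kr)
= (2.38/√64.07) / (2.38/√64.07 + 2.96/√83.80) = 0.2973/(0.2973 + 0.3233) = 0.479.

0.479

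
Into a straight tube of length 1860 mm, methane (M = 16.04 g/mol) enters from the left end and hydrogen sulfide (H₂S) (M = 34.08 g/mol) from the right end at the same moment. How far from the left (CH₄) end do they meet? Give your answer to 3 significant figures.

In equal time, each gas travels a distance ∝ its rate ∝ 1/√M, so d_CH₄/d_H₂S = √(M_H₂S/M_CH₄) = √(34.08/16.04) = 1.458.
With d_CH₄ + d_H₂S = 1860 mm, d_H₂S = 1860/(1 + 1.458) = 756.8 mm.
d_CH₄ = 1860 − 756.8 = 1100 mm.

1100 mm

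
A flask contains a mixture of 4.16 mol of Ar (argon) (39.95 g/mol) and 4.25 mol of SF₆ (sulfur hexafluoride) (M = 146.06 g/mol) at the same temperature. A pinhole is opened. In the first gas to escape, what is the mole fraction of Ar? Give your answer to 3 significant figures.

0.652

The effusion rate of species i is ∝ p_i/√M_i ∝ n_i/√M_i.
So x_Ar in the escaping gas = (n_Ar/√M_Ar) / Σ(n_i/√M_i)
= (4.16/√39.95) / (4.16/√39.95 + 4.25/√146.06) = 0.6582/(0.6582 + 0.3517) = 0.652.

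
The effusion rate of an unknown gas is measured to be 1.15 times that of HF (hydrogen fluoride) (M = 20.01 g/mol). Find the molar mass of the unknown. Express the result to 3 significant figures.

Graham's law gives rate_X/rate_HF = √(M_HF/M_X).
1.15 = √(20.01/M_X)
M_X = 20.01 / 1.15² = 20.01 / 1.322 = 15.1 g/mol

15.1 g/mol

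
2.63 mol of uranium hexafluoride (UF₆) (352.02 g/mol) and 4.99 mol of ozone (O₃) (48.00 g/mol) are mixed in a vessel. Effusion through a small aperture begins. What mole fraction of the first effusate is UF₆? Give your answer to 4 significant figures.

0.1629

Rate_i ∝ x_i/√M_i (Graham's law weighted by mole fraction), so the effusate composition follows n_i/√M_i.
Mole fraction of UF₆ in the effusate = (n_UF₆/√M_UF₆) / (n_UF₆/√M_UF₆ + n_O₃/√M_O₃)
= (2.63/√352.02) / (2.63/√352.02 + 4.99/√48.00) = 0.1402/(0.1402 + 0.7202) = 0.1629.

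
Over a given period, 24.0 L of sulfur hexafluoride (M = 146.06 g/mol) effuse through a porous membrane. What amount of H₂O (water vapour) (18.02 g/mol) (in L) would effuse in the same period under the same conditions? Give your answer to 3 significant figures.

Using Graham's law: rate_H₂O/rate_SF₆ = √(M_SF₆/M_H₂O) = √(146.06/18.02) = √8.105 = 2.847.
So the volume for H₂O is 24.0 × 2.847 = 68.3 L.

68.3 L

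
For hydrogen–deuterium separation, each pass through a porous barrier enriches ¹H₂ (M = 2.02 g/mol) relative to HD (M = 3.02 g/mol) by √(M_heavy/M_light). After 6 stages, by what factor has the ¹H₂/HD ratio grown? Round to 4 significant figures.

3.342

Overall factor = α^6 with α = √(3.02/2.02), i.e. (3.02/2.02)^(6/2).
= 1.49505^3 = 3.342.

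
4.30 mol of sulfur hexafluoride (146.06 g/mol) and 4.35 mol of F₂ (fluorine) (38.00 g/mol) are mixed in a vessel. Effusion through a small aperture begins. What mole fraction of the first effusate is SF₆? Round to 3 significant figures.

The effusion rate of species i is ∝ p_i/√M_i ∝ n_i/√M_i.
x_SF₆(eff) = (n_SF₆/√M_SF₆) / (n_SF₆/√M_SF₆ + n_F₂/√M_F₂)
= (4.30/√146.06) / (4.30/√146.06 + 4.35/√38.00) = 0.3558/(0.3558 + 0.7057) = 0.335.

0.335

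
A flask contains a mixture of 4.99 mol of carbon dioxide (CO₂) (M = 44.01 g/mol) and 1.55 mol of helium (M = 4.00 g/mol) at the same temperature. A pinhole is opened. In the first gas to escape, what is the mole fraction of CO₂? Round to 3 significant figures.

0.493

The effusion rate of species i is ∝ p_i/√M_i ∝ n_i/√M_i.
So x_CO₂ in the escaping gas = (n_CO₂/√M_CO₂) / Σ(n_i/√M_i)
= (4.99/√44.01) / (4.99/√44.01 + 1.55/√4.00) = 0.7522/(0.7522 + 0.7750) = 0.493.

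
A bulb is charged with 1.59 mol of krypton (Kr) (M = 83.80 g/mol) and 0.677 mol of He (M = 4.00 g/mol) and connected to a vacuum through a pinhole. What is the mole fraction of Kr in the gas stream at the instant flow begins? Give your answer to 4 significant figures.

Effusion rate of each component ∝ n_i/√M_i (partial pressure × 1/√M).
Mole fraction of Kr in the effusate = (n_Kr/√M_Kr) / (n_Kr/√M_Kr + n_He/√M_He)
= (1.59/√83.80) / (1.59/√83.80 + 0.677/√4.00) = 0.1737/(0.1737 + 0.3385) = 0.3391.

0.3391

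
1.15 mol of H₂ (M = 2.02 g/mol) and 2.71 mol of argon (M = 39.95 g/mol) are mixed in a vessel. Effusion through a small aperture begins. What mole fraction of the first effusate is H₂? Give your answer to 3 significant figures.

Effusion rate of each component ∝ n_i/√M_i (partial pressure × 1/√M).
Mole fraction of H₂ in the effusate = (n_H₂/√M_H₂) / (n_H₂/√M_H₂ + n_Ar/√M_Ar)
= (1.15/√2.02) / (1.15/√2.02 + 2.71/√39.95) = 0.8091/(0.8091 + 0.4288) = 0.654.

0.654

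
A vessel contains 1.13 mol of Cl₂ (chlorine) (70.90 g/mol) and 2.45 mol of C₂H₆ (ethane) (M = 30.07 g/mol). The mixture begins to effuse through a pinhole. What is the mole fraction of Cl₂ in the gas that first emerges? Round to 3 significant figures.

0.231

Rate_i ∝ x_i/√M_i (Graham's law weighted by mole fraction), so the effusate composition follows n_i/√M_i.
x_Cl₂(eff) = (n_Cl₂/√M_Cl₂) / (n_Cl₂/√M_Cl₂ + n_C₂H₆/√M_C₂H₆)
= (1.13/√70.90) / (1.13/√70.90 + 2.45/√30.07) = 0.1342/(0.1342 + 0.4468) = 0.231.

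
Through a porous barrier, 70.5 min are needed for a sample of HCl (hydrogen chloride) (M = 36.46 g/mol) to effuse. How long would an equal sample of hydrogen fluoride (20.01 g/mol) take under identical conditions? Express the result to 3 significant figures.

52.2 min

Since effusion rate ∝ 1/√M, t_HF/t_HCl = √(M_HF/M_HCl) = √(20.01/36.46) = √0.5488 = 0.7408.
So the time for HF is 70.5 × 0.7408 = 52.2 min.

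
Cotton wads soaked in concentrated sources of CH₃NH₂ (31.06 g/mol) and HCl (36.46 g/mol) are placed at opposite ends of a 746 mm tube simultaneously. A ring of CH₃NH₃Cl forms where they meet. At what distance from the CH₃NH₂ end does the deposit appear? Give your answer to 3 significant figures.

388 mm

Distances travelled in equal time are proportional to diffusion rates, so d_CH₃NH₂/d_HCl = √(M_HCl/M_CH₃NH₂) = √(36.46/31.06) = 1.083.
With d_CH₃NH₂ + d_HCl = 746 mm, d_HCl = 746/(1 + 1.083) = 358.1 mm.
d_CH₃NH₂ = 746 − 358.1 = 388 mm.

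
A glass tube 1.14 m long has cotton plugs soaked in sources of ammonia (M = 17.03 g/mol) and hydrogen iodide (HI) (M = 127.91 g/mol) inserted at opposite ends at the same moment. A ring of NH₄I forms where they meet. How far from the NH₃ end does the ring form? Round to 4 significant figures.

0.8352 m

In equal time, each gas travels a distance ∝ its rate ∝ 1/√M, so d_NH₃/d_HI = √(M_HI/M_NH₃) = √(127.91/17.03) = 2.741.
With d_NH₃ + d_HI = 1.14 m, d_HI = 1.14/(1 + 2.741) = 0.3048 m.
d_NH₃ = 1.14 − 0.3048 = 0.8352 m.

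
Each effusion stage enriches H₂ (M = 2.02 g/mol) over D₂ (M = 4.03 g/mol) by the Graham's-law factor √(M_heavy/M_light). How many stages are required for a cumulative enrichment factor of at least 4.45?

Per stage α = (4.03/2.02)^(1/2) = 1.99505^0.5, giving ln α = 0.3453.
Need α^N ≥ 4.45 ⇒ N ≥ ln(4.45) / ln α = 1.493 / 0.3453 = 4.32.
Minimum whole number of stages: N = 5.

5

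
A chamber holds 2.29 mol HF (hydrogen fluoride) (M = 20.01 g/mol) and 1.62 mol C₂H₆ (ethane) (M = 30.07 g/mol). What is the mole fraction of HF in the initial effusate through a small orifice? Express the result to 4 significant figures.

Effusion rate of each component ∝ n_i/√M_i (partial pressure × 1/√M).
Mole fraction of HF in the effusate = (n_HF/√M_HF) / (n_HF/√M_HF + n_C₂H₆/√M_C₂H₆)
= (2.29/√20.01) / (2.29/√20.01 + 1.62/√30.07) = 0.5119/(0.5119 + 0.2954) = 0.6341.

0.6341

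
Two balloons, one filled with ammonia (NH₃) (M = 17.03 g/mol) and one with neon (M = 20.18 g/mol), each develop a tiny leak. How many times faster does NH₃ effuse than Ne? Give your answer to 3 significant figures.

Graham's law gives rate_NH₃/rate_Ne = √(M_Ne/M_NH₃) = √(20.18/17.03) = √1.185 = 1.09.

1.09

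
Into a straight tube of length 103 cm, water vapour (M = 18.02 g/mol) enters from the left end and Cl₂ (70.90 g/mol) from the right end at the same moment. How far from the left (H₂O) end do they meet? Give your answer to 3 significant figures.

The fronts meet when d_H₂O + d_Cl₂ = L with d_H₂O/d_Cl₂ = √(M_Cl₂/M_H₂O) (Graham's law). Here √(M_Cl₂/M_H₂O) = √(70.90/18.02) = 1.984.
With d_H₂O + d_Cl₂ = 103 cm, d_Cl₂ = 103/(1 + 1.984) = 34.52 cm.
d_H₂O = 103 − 34.52 = 68.5 cm.

68.5 cm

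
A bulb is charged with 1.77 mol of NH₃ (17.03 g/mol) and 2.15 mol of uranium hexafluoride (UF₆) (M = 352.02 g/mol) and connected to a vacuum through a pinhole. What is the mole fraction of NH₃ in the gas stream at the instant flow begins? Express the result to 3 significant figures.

0.789

Each component's effusion rate ∝ (its partial pressure)·(1/√M) ∝ n_i/√M_i.
x_NH₃(eff) = (n_NH₃/√M_NH₃) / (n_NH₃/√M_NH₃ + n_UF₆/√M_UF₆)
= (1.77/√17.03) / (1.77/√17.03 + 2.15/√352.02) = 0.4289/(0.4289 + 0.1146) = 0.789.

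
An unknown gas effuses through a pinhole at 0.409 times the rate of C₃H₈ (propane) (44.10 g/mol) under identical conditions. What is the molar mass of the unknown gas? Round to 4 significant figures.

263.6 g/mol

By Graham's law, rate_X/rate_C₃H₈ = √(M_C₃H₈/M_X).
0.409 = √(44.10/M_X)
M_X = 44.10 / 0.409² = 44.10 / 0.1673 = 263.6 g/mol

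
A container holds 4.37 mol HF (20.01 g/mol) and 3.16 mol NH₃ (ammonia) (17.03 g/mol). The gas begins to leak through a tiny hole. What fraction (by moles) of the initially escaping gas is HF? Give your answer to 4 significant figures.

0.5606

Rate_i ∝ x_i/√M_i (Graham's law weighted by mole fraction), so the effusate composition follows n_i/√M_i.
Mole fraction of HF in the effusate = (n_HF/√M_HF) / (n_HF/√M_HF + n_NH₃/√M_NH₃)
= (4.37/√20.01) / (4.37/√20.01 + 3.16/√17.03) = 0.9769/(0.9769 + 0.7657) = 0.5606.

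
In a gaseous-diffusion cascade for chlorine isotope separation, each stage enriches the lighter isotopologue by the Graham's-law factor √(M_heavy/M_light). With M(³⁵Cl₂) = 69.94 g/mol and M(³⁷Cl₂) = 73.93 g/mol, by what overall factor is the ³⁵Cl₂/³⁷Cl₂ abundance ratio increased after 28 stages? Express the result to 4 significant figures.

2.174

Overall factor = α^28 with α = √(73.93/69.94), i.e. (73.93/69.94)^(28/2).
= 1.05705^14 = 2.174.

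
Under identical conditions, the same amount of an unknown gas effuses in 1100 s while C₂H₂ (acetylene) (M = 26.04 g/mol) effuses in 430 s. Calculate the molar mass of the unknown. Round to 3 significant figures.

170 g/mol

Graham's law gives t_X/t_C₂H₂ = √(M_X/M_C₂H₂).
1100/430 = 2.558 = √(M_X/26.04)
M_X = 26.04 × 2.558² = 26.04 × 6.544 = 170 g/mol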